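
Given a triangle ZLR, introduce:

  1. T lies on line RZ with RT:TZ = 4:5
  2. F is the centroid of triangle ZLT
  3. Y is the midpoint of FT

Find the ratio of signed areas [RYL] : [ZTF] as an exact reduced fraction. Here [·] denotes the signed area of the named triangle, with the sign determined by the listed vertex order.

Choose coordinates Z = (0, 0), L = (1, 0), R = (0, 1).
1. T lies on line RZ with RT:TZ = 4:5 ⇒ T = (0, 5/9)
2. F is the centroid of triangle ZLT ⇒ F = (1/3, 5/27)
3. Y is the midpoint of FT ⇒ Y = (1/6, 10/27)
2·[RYL] = 25/54, 2·[ZTF] = -5/27
[RYL]:[ZTF] = 25/54:-5/27 = -5/2

[RYL]:[ZTF] = -5/2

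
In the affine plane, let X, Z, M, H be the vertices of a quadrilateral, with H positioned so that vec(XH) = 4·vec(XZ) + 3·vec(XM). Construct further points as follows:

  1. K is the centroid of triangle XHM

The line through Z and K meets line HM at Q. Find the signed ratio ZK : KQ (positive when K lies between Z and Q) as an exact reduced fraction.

Choose coordinates X = (0, 0), Z = (1, 0), M = (0, 1), H = (4, 3).
1. K is the centroid of triangle XHM ⇒ K = (4/3, 4/3)
line ZK meets HM at Q = (10/7, 12/7)
K = Z + t·(Q−Z) with t = 7/9, so ZK:KQ = 7/9:2/9

ZK:KQ = 7/2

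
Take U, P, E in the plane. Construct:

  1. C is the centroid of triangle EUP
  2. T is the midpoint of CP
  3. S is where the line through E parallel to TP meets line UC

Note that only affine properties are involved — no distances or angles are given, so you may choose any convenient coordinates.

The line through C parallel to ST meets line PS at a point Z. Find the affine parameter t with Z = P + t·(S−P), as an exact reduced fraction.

t = 2

Assign U = (0, 0), P = (1, 0), E = (0, 1) — the answer is frame-independent, so this choice is without loss of generality.
1. C is the centroid of triangle EUP ⇒ C = (1/3, 1/3)
2. T is the midpoint of CP ⇒ T = (2/3, 1/6)
3. S is where the line through E parallel to TP meets line UC ⇒ S = (2/3, 2/3)
through C parallel to ST: direction (0, -1/2); meets PS at Z = (1/3, 4/3)
Z = P + t·(S−P) with t = 2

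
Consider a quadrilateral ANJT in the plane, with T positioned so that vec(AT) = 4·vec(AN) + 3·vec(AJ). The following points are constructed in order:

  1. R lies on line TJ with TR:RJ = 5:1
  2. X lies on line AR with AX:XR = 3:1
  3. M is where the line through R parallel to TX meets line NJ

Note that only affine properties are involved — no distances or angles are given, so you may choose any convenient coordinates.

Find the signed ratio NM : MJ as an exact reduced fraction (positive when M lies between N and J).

NM:MJ = 32

Choose coordinates A = (0, 0), N = (1, 0), J = (0, 1), T = (4, 3).
1. R lies on line TJ with TR:RJ = 5:1 ⇒ R = (2/3, 4/3)
2. X lies on line AR with AX:XR = 3:1 ⇒ X = (1/2, 1)
3. M is where the line through R parallel to TX meets line NJ ⇒ M = (1/33, 32/33)
M = N + t·(J−N) with t = 32/33, so NM:MJ = t:(1−t) = 32/33:1/33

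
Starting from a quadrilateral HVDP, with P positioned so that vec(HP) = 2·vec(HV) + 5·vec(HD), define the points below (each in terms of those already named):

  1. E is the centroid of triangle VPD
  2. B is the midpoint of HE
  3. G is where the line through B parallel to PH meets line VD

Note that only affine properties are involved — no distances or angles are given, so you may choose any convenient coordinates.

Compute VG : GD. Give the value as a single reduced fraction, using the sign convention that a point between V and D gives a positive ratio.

Work in coordinates with H = (0, 0), V = (1, 0), D = (0, 1), P = (2, 5).
1. E is the centroid of triangle VPD ⇒ E = (1, 2)
2. B is the midpoint of HE ⇒ B = (1/2, 1)
3. G is where the line through B parallel to PH meets line VD ⇒ G = (5/14, 9/14)
G = V + t·(D−V) with t = 9/14, so VG:GD = t:(1−t) = 9/14:5/14

VG:GD = 9/5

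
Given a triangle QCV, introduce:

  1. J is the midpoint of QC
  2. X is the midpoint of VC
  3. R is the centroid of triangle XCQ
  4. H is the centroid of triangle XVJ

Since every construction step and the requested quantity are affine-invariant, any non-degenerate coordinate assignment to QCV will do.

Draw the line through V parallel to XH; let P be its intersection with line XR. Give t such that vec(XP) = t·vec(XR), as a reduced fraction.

t = -3/2

Set Q = (0, 0), C = (1, 0), V = (0, 1); any affine frame gives the same invariant.
1. J is the midpoint of QC ⇒ J = (1/2, 0)
2. X is the midpoint of VC ⇒ X = (1/2, 1/2)
3. R is the centroid of triangle XCQ ⇒ R = (1/2, 1/6)
4. H is the centroid of triangle XVJ ⇒ H = (1/3, 1/2)
through V parallel to XH: direction (-1/6, 0); meets XR at P = (1/2, 1)
P = X + t·(R−X) with t = -3/2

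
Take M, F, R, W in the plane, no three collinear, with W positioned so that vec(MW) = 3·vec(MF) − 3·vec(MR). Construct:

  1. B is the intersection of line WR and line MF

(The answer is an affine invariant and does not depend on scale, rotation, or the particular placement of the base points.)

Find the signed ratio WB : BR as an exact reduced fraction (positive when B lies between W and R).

Assign M = (0, 0), F = (1, 0), R = (0, 1), W = (3, -3) — the answer is frame-independent, so this choice is without loss of generality.
1. B is the intersection of line WR and line MF ⇒ B = (3/4, 0)
B = W + t·(R−W) with t = 3/4, so WB:BR = t:(1−t) = 3/4:1/4

WB:BR = 3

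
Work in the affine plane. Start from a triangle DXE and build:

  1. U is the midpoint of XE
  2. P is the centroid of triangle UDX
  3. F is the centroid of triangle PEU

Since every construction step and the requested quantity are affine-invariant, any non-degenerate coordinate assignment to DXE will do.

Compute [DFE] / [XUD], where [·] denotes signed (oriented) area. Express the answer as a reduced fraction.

[DFE]:[XUD] = 2/3

Work in coordinates with D = (0, 0), X = (1, 0), E = (0, 1).
1. U is the midpoint of XE ⇒ U = (1/2, 1/2)
2. P is the centroid of triangle UDX ⇒ P = (1/2, 1/6)
3. F is the centroid of triangle PEU ⇒ F = (1/3, 5/9)
2·[DFE] = 1/3, 2·[XUD] = 1/2
[DFE]:[XUD] = 1/3:1/2 = 2/3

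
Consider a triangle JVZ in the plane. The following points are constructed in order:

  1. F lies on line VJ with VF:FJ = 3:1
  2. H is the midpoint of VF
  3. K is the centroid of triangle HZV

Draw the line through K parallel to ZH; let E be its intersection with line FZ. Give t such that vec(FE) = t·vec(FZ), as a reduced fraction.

t = 4/3

Choose coordinates J = (0, 0), V = (1, 0), Z = (0, 1).
1. F lies on line VJ with VF:FJ = 3:1 ⇒ F = (1/4, 0)
2. H is the midpoint of VF ⇒ H = (5/8, 0)
3. K is the centroid of triangle HZV ⇒ K = (13/24, 1/3)
through K parallel to ZH: direction (5/8, -1); meets FZ at E = (-1/12, 4/3)
E = F + t·(Z−F) with t = 4/3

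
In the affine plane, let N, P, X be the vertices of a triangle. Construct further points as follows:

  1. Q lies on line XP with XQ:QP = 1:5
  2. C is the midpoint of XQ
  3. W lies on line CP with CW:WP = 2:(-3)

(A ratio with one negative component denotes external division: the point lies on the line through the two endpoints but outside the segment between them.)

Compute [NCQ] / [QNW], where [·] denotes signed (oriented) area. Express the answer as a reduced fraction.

[NCQ]:[QNW] = 1/23

Assign N = (0, 0), P = (1, 0), X = (0, 1) — the answer is frame-independent, so this choice is without loss of generality.
1. Q lies on line XP with XQ:QP = 1:5 ⇒ Q = (1/6, 5/6)
2. C is the midpoint of XQ ⇒ C = (1/12, 11/12)
3. W lies on line CP with CW:WP = 2:(-3) ⇒ W = (-7/4, 11/4)
2·[NCQ] = -1/12, 2·[QNW] = -23/12
[NCQ]:[QNW] = -1/12:-23/12 = 1/23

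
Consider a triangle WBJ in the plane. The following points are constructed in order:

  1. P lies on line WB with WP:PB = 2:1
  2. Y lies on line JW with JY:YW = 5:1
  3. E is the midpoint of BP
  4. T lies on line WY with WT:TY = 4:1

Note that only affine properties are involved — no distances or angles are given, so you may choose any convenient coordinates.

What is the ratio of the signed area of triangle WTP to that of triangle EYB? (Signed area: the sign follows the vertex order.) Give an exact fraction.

[WTP]:[EYB] = 16/5

Choose coordinates W = (0, 0), B = (1, 0), J = (0, 1).
1. P lies on line WB with WP:PB = 2:1 ⇒ P = (2/3, 0)
2. Y lies on line JW with JY:YW = 5:1 ⇒ Y = (0, 1/6)
3. E is the midpoint of BP ⇒ E = (5/6, 0)
4. T lies on line WY with WT:TY = 4:1 ⇒ T = (0, 2/15)
2·[WTP] = -4/45, 2·[EYB] = -1/36
[WTP]:[EYB] = -4/45:-1/36 = 16/5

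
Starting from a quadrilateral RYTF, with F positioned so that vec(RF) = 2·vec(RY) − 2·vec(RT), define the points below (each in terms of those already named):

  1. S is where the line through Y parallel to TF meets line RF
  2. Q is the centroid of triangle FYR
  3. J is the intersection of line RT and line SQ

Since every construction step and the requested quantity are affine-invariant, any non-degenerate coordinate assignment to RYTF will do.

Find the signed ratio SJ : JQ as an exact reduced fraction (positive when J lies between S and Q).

SJ:JQ = -3

Choose coordinates R = (0, 0), Y = (1, 0), T = (0, 1), F = (2, -2).
1. S is where the line through Y parallel to TF meets line RF ⇒ S = (3, -3)
2. Q is the centroid of triangle FYR ⇒ Q = (1, -2/3)
3. J is the intersection of line RT and line SQ ⇒ J = (0, 1/2)
J = S + t·(Q−S) with t = 3/2, so SJ:JQ = t:(1−t) = 3/2:-1/2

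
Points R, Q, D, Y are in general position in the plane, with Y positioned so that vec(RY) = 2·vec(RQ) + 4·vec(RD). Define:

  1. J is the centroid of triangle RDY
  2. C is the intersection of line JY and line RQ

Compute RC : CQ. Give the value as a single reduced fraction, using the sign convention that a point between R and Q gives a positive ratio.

Set R = (0, 0), Q = (1, 0), D = (0, 1), Y = (2, 4); any affine frame gives the same invariant.
1. J is the centroid of triangle RDY ⇒ J = (2/3, 5/3)
2. C is the intersection of line JY and line RQ ⇒ C = (-2/7, 0)
C = R + t·(Q−R) with t = -2/7, so RC:CQ = t:(1−t) = -2/7:9/7

RC:CQ = -2/9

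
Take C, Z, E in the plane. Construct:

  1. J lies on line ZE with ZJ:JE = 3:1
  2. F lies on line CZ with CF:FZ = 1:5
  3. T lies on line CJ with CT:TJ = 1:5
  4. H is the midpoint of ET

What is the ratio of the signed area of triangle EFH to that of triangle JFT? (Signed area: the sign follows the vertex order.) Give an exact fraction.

[EFH]:[JFT] = 1/2

Assign C = (0, 0), Z = (1, 0), E = (0, 1) — the answer is frame-independent, so this choice is without loss of generality.
1. J lies on line ZE with ZJ:JE = 3:1 ⇒ J = (1/4, 3/4)
2. F lies on line CZ with CF:FZ = 1:5 ⇒ F = (1/6, 0)
3. T lies on line CJ with CT:TJ = 1:5 ⇒ T = (1/24, 1/8)
4. H is the midpoint of ET ⇒ H = (1/48, 9/16)
2·[EFH] = -5/96, 2·[JFT] = -5/48
[EFH]:[JFT] = -5/96:-5/48 = 1/2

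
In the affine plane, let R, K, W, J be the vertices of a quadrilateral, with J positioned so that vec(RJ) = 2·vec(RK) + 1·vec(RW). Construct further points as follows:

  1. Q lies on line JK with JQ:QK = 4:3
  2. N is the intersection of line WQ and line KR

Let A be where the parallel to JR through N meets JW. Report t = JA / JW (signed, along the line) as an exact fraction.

t = -5/4

Set R = (0, 0), K = (1, 0), W = (0, 1), J = (2, 1); any affine frame gives the same invariant.
1. Q lies on line JK with JQ:QK = 4:3 ⇒ Q = (10/7, 3/7)
2. N is the intersection of line WQ and line KR ⇒ N = (5/2, 0)
through N parallel to JR: direction (-2, -1); meets JW at A = (9/2, 1)
A = J + t·(W−J) with t = -5/4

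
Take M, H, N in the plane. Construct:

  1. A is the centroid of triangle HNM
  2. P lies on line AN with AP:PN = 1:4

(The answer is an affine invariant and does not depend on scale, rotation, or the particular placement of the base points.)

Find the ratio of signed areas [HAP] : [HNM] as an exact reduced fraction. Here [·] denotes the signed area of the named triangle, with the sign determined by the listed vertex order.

Work in coordinates with M = (0, 0), H = (1, 0), N = (0, 1).
1. A is the centroid of triangle HNM ⇒ A = (1/3, 1/3)
2. P lies on line AN with AP:PN = 1:4 ⇒ P = (4/15, 7/15)
2·[HAP] = -1/15, 2·[HNM] = 1
[HAP]:[HNM] = -1/15:1 = -1/15

[HAP]:[HNM] = -1/15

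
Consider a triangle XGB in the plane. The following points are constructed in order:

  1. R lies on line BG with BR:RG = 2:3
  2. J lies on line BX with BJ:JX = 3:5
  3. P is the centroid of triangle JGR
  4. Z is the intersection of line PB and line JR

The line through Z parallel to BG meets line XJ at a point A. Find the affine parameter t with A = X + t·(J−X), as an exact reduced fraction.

t = 22/15

Choose coordinates X = (0, 0), G = (1, 0), B = (0, 1).
1. R lies on line BG with BR:RG = 2:3 ⇒ R = (2/5, 3/5)
2. J lies on line BX with BJ:JX = 3:5 ⇒ J = (0, 5/8)
3. P is the centroid of triangle JGR ⇒ P = (7/15, 49/120)
4. Z is the intersection of line PB and line JR ⇒ Z = (14/45, 109/180)
through Z parallel to BG: direction (1, -1); meets XJ at A = (0, 11/12)
A = X + t·(J−X) with t = 22/15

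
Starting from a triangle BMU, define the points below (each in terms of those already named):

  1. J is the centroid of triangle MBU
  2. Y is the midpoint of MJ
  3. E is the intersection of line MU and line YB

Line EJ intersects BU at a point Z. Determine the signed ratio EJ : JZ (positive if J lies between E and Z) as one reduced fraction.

Assign B = (0, 0), M = (1, 0), U = (0, 1) — the answer is frame-independent, so this choice is without loss of generality.
1. J is the centroid of triangle MBU ⇒ J = (1/3, 1/3)
2. Y is the midpoint of MJ ⇒ Y = (2/3, 1/6)
3. E is the intersection of line MU and line YB ⇒ E = (4/5, 1/5)
line EJ meets BU at Z = (0, 3/7)
J = E + t·(Z−E) with t = 7/12, so EJ:JZ = 7/12:5/12

EJ:JZ = 7/5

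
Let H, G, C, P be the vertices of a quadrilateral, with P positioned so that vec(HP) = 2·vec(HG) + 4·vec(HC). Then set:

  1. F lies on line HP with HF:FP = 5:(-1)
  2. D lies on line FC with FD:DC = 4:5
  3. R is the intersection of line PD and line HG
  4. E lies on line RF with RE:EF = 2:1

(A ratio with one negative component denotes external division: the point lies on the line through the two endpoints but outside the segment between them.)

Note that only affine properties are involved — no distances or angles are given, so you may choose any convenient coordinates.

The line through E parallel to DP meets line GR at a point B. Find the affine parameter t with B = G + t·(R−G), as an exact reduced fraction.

Assign H = (0, 0), G = (1, 0), C = (0, 1), P = (2, 4) — the answer is frame-independent, so this choice is without loss of generality.
1. F lies on line HP with HF:FP = 5:(-1) ⇒ F = (5/2, 5)
2. D lies on line FC with FD:DC = 4:5 ⇒ D = (25/18, 29/9)
3. R is the intersection of line PD and line HG ⇒ R = (-8/7, 0)
4. E lies on line RF with RE:EF = 2:1 ⇒ E = (9/7, 10/3)
through E parallel to DP: direction (11/18, 7/9); meets GR at B = (-4/3, 0)
B = G + t·(R−G) with t = 49/45

t = 49/45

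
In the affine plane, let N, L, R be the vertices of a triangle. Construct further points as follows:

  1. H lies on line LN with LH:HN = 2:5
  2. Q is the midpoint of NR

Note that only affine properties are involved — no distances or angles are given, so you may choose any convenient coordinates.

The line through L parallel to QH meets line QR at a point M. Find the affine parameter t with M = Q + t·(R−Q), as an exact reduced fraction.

Set N = (0, 0), L = (1, 0), R = (0, 1); any affine frame gives the same invariant.
1. H lies on line LN with LH:HN = 2:5 ⇒ H = (5/7, 0)
2. Q is the midpoint of NR ⇒ Q = (0, 1/2)
through L parallel to QH: direction (5/7, -1/2); meets QR at M = (0, 7/10)
M = Q + t·(R−Q) with t = 2/5

t = 2/5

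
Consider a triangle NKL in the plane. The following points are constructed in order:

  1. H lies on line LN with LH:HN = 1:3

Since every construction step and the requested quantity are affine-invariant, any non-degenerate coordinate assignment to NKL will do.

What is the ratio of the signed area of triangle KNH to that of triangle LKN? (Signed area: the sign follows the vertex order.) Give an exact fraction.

Set N = (0, 0), K = (1, 0), L = (0, 1); any affine frame gives the same invariant.
1. H lies on line LN with LH:HN = 1:3 ⇒ H = (0, 3/4)
2·[KNH] = -3/4, 2·[LKN] = -1
[KNH]:[LKN] = -3/4:-1 = 3/4

[KNH]:[LKN] = 3/4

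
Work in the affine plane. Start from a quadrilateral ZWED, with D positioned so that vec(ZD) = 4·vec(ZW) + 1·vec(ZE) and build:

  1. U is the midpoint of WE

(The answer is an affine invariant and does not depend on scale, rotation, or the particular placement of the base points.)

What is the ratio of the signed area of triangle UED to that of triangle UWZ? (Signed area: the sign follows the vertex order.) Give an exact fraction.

[UED]:[UWZ] = 4

Set Z = (0, 0), W = (1, 0), E = (0, 1), D = (4, 1); any affine frame gives the same invariant.
1. U is the midpoint of WE ⇒ U = (1/2, 1/2)
2·[UED] = -2, 2·[UWZ] = -1/2
[UED]:[UWZ] = -2:-1/2 = 4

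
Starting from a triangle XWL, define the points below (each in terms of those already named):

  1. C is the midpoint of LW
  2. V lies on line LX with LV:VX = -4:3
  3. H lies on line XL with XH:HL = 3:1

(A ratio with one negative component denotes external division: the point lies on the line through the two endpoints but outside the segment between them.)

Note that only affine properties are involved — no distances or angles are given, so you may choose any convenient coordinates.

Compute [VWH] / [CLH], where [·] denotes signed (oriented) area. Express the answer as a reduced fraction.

Assign X = (0, 0), W = (1, 0), L = (0, 1) — the answer is frame-independent, so this choice is without loss of generality.
1. C is the midpoint of LW ⇒ C = (1/2, 1/2)
2. V lies on line LX with LV:VX = -4:3 ⇒ V = (0, -3)
3. H lies on line XL with XH:HL = 3:1 ⇒ H = (0, 3/4)
2·[VWH] = 15/4, 2·[CLH] = 1/8
[VWH]:[CLH] = 15/4:1/8 = 30

[VWH]:[CLH] = 30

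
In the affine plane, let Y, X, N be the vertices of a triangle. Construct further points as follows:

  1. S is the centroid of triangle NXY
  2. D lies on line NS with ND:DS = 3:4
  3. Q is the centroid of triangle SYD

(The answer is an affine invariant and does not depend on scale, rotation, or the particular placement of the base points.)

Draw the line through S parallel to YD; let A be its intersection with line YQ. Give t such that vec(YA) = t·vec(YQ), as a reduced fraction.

Set Y = (0, 0), X = (1, 0), N = (0, 1); any affine frame gives the same invariant.
1. S is the centroid of triangle NXY ⇒ S = (1/3, 1/3)
2. D lies on line NS with ND:DS = 3:4 ⇒ D = (1/7, 5/7)
3. Q is the centroid of triangle SYD ⇒ Q = (10/63, 22/63)
through S parallel to YD: direction (1/7, 5/7); meets YQ at A = (10/21, 22/21)
A = Y + t·(Q−Y) with t = 3

t = 3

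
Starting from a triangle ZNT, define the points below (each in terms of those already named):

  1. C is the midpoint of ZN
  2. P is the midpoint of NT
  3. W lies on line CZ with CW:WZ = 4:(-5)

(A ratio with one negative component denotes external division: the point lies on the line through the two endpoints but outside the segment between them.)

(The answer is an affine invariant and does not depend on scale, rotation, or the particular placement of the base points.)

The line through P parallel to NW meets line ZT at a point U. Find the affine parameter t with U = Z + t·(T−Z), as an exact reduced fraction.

Choose coordinates Z = (0, 0), N = (1, 0), T = (0, 1).
1. C is the midpoint of ZN ⇒ C = (1/2, 0)
2. P is the midpoint of NT ⇒ P = (1/2, 1/2)
3. W lies on line CZ with CW:WZ = 4:(-5) ⇒ W = (5/2, 0)
through P parallel to NW: direction (3/2, 0); meets ZT at U = (0, 1/2)
U = Z + t·(T−Z) with t = 1/2

t = 1/2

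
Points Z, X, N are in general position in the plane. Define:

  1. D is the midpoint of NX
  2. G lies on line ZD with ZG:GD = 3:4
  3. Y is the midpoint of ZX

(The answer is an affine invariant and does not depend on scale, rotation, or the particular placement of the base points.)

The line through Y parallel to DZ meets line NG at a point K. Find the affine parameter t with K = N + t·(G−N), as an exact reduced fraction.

t = 3/2

Assign Z = (0, 0), X = (1, 0), N = (0, 1) — the answer is frame-independent, so this choice is without loss of generality.
1. D is the midpoint of NX ⇒ D = (1/2, 1/2)
2. G lies on line ZD with ZG:GD = 3:4 ⇒ G = (3/14, 3/14)
3. Y is the midpoint of ZX ⇒ Y = (1/2, 0)
through Y parallel to DZ: direction (-1/2, -1/2); meets NG at K = (9/28, -5/28)
K = N + t·(G−N) with t = 3/2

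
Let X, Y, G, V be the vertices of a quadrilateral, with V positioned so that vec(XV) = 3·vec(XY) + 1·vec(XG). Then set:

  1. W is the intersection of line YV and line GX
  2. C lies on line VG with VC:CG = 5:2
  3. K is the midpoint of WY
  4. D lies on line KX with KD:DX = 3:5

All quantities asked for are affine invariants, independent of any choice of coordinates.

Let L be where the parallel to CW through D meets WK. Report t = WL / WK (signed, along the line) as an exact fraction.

t = 13/40

Choose coordinates X = (0, 0), Y = (1, 0), G = (0, 1), V = (3, 1).
1. W is the intersection of line YV and line GX ⇒ W = (0, -1/2)
2. C lies on line VG with VC:CG = 5:2 ⇒ C = (6/7, 1)
3. K is the midpoint of WY ⇒ K = (1/2, -1/4)
4. D lies on line KX with KD:DX = 3:5 ⇒ D = (5/16, -5/32)
through D parallel to CW: direction (-6/7, -3/2); meets WK at L = (13/80, -67/160)
L = W + t·(K−W) with t = 13/40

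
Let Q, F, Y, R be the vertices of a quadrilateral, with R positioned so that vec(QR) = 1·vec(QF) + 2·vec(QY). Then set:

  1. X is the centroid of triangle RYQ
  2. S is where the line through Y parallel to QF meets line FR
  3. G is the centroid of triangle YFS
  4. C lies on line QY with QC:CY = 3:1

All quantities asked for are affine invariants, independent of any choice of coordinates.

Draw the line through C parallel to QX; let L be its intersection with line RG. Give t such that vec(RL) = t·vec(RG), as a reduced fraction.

t = -21/4

Assign Q = (0, 0), F = (1, 0), Y = (0, 1), R = (1, 2) — the answer is frame-independent, so this choice is without loss of generality.
1. X is the centroid of triangle RYQ ⇒ X = (1/3, 1)
2. S is where the line through Y parallel to QF meets line FR ⇒ S = (1, 1)
3. G is the centroid of triangle YFS ⇒ G = (2/3, 2/3)
4. C lies on line QY with QC:CY = 3:1 ⇒ C = (0, 3/4)
through C parallel to QX: direction (1/3, 1); meets RG at L = (11/4, 9)
L = R + t·(G−R) with t = -21/4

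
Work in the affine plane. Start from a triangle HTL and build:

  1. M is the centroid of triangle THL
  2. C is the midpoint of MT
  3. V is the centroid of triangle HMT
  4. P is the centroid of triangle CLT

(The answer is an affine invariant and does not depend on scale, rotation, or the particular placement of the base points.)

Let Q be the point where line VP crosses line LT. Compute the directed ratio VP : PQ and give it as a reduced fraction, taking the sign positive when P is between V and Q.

Set H = (0, 0), T = (1, 0), L = (0, 1); any affine frame gives the same invariant.
1. M is the centroid of triangle THL ⇒ M = (1/3, 1/3)
2. C is the midpoint of MT ⇒ C = (2/3, 1/6)
3. V is the centroid of triangle HMT ⇒ V = (4/9, 1/9)
4. P is the centroid of triangle CLT ⇒ P = (5/9, 7/18)
line VP meets LT at Q = (4/7, 3/7)
P = V + t·(Q−V) with t = 7/8, so VP:PQ = 7/8:1/8

VP:PQ = 7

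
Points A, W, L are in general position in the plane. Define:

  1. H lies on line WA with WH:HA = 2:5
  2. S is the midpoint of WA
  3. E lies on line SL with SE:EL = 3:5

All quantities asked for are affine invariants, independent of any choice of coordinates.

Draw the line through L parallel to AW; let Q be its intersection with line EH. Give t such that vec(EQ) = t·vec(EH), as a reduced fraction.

t = -5/3

Work in coordinates with A = (0, 0), W = (1, 0), L = (0, 1).
1. H lies on line WA with WH:HA = 2:5 ⇒ H = (5/7, 0)
2. S is the midpoint of WA ⇒ S = (1/2, 0)
3. E lies on line SL with SE:EL = 3:5 ⇒ E = (5/16, 3/8)
through L parallel to AW: direction (1, 0); meets EH at Q = (-5/14, 1)
Q = E + t·(H−E) with t = -5/3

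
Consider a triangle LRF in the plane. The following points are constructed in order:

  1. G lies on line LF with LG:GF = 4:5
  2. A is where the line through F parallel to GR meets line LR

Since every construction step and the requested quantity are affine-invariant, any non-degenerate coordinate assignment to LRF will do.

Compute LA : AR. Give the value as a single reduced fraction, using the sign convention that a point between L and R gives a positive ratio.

Choose coordinates L = (0, 0), R = (1, 0), F = (0, 1).
1. G lies on line LF with LG:GF = 4:5 ⇒ G = (0, 4/9)
2. A is where the line through F parallel to GR meets line LR ⇒ A = (9/4, 0)
A = L + t·(R−L) with t = 9/4, so LA:AR = t:(1−t) = 9/4:-5/4

LA:AR = -9/5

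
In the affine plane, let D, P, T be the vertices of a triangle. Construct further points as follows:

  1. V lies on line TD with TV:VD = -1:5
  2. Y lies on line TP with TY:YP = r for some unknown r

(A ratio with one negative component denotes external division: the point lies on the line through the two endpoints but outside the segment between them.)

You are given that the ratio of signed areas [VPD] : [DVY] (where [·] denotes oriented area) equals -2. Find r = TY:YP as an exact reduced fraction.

Set D = (0, 0), P = (1, 0), T = (0, 1); any affine frame gives the same invariant.
1. V lies on line TD with TV:VD = -1:5 ⇒ V = (0, 5/4)
2. With TY:YP = r, write λ = r/(r+1) so Y = T + λ·(P−T); Y is affine-linear in λ
Every point depending on Y is an affine combination of Y and λ-independent points, so each such coordinate is linear in λ; the λ² term in each signed area is a multiple of (P−T)×(P−T) = 0, so 2·[VPD] and 2·[DVY] are each linear in λ. Evaluating at λ=0 and λ=1:
  2·[VPD] = -5/4,   2·[DVY] = -5/4·λ
So [VPD]:[DVY] = (-5/4) / (-5/4·λ). Setting this equal to -2:
  -5/4 = -2·(-5/4·λ)  ⇒  λ = -1/2
Then r = λ/(1−λ) = (-1/2)/(3/2) = -1/3. Check: with r = -1/3, Y = (-1/2, 3/2) and [VPD]:[DVY] = -2 as required.

r = -1/3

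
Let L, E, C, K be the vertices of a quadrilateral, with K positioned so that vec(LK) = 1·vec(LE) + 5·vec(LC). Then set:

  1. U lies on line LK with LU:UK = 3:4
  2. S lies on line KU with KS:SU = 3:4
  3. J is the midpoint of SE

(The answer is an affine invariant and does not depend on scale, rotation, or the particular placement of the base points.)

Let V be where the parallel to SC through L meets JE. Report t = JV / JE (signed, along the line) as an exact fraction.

Assign L = (0, 0), E = (1, 0), C = (0, 1), K = (1, 5) — the answer is frame-independent, so this choice is without loss of generality.
1. U lies on line LK with LU:UK = 3:4 ⇒ U = (3/7, 15/7)
2. S lies on line KU with KS:SU = 3:4 ⇒ S = (37/49, 185/49)
3. J is the midpoint of SE ⇒ J = (43/49, 185/98)
through L parallel to SC: direction (-37/49, -136/49); meets JE at V = (6845/8477, 25160/8477)
V = J + t·(E−J) with t = -99/173

t = -99/173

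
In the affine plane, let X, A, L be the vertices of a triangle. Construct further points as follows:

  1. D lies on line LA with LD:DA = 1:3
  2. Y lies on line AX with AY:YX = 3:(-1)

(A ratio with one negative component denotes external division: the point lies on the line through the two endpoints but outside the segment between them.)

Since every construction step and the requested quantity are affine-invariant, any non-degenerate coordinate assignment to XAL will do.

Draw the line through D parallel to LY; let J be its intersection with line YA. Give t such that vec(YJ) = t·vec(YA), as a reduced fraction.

t = 1/4

Set X = (0, 0), A = (1, 0), L = (0, 1); any affine frame gives the same invariant.
1. D lies on line LA with LD:DA = 1:3 ⇒ D = (1/4, 3/4)
2. Y lies on line AX with AY:YX = 3:(-1) ⇒ Y = (-1/2, 0)
through D parallel to LY: direction (-1/2, -1); meets YA at J = (-1/8, 0)
J = Y + t·(A−Y) with t = 1/4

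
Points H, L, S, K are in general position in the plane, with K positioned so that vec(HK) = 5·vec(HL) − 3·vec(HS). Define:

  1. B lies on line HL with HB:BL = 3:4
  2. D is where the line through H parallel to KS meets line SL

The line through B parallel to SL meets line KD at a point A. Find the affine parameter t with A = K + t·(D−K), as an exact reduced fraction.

Assign H = (0, 0), L = (1, 0), S = (0, 1), K = (5, -3) — the answer is frame-independent, so this choice is without loss of generality.
1. B lies on line HL with HB:BL = 3:4 ⇒ B = (3/7, 0)
2. D is where the line through H parallel to KS meets line SL ⇒ D = (5, -4)
through B parallel to SL: direction (1, -1); meets KD at A = (5, -32/7)
A = K + t·(D−K) with t = 11/7

t = 11/7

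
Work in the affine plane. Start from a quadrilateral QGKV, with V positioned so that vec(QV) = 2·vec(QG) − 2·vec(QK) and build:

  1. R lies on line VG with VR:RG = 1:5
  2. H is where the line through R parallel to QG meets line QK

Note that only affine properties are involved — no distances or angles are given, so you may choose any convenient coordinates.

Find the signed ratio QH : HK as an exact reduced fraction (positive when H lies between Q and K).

Choose coordinates Q = (0, 0), G = (1, 0), K = (0, 1), V = (2, -2).
1. R lies on line VG with VR:RG = 1:5 ⇒ R = (11/6, -5/3)
2. H is where the line through R parallel to QG meets line QK ⇒ H = (0, -5/3)
H = Q + t·(K−Q) with t = -5/3, so QH:HK = t:(1−t) = -5/3:8/3

QH:HK = -5/8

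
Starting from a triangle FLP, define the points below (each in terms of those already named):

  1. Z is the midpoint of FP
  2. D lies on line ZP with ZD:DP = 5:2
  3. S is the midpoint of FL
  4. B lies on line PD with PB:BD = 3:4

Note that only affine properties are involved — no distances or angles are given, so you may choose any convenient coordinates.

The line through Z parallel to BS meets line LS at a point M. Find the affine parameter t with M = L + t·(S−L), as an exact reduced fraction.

Assign F = (0, 0), L = (1, 0), P = (0, 1) — the answer is frame-independent, so this choice is without loss of generality.
1. Z is the midpoint of FP ⇒ Z = (0, 1/2)
2. D lies on line ZP with ZD:DP = 5:2 ⇒ D = (0, 6/7)
3. S is the midpoint of FL ⇒ S = (1/2, 0)
4. B lies on line PD with PB:BD = 3:4 ⇒ B = (0, 46/49)
through Z parallel to BS: direction (1/2, -46/49); meets LS at M = (49/184, 0)
M = L + t·(S−L) with t = 135/92

t = 135/92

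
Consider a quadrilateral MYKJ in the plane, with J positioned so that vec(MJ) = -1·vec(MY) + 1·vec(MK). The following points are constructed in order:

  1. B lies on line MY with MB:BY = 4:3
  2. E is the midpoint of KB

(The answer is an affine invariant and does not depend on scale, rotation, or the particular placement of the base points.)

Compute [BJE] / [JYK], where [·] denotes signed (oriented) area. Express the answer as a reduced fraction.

Set M = (0, 0), Y = (1, 0), K = (0, 1), J = (-1, 1); any affine frame gives the same invariant.
1. B lies on line MY with MB:BY = 4:3 ⇒ B = (4/7, 0)
2. E is the midpoint of KB ⇒ E = (2/7, 1/2)
2·[BJE] = -1/2, 2·[JYK] = 1
[BJE]:[JYK] = -1/2:1 = -1/2

[BJE]:[JYK] = -1/2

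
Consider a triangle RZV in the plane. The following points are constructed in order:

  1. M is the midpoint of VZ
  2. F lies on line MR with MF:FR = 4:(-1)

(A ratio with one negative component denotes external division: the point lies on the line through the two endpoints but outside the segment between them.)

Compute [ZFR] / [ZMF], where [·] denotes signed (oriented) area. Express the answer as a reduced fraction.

[ZFR]:[ZMF] = -1/4

Work in coordinates with R = (0, 0), Z = (1, 0), V = (0, 1).
1. M is the midpoint of VZ ⇒ M = (1/2, 1/2)
2. F lies on line MR with MF:FR = 4:(-1) ⇒ F = (-1/6, -1/6)
2·[ZFR] = -1/6, 2·[ZMF] = 2/3
[ZFR]:[ZMF] = -1/6:2/3 = -1/4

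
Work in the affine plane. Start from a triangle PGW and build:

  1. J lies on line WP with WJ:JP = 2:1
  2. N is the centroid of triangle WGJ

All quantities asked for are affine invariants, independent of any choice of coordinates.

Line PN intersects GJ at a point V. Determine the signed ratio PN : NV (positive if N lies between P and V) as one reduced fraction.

Work in coordinates with P = (0, 0), G = (1, 0), W = (0, 1).
1. J lies on line WP with WJ:JP = 2:1 ⇒ J = (0, 1/3)
2. N is the centroid of triangle WGJ ⇒ N = (1/3, 4/9)
line PN meets GJ at V = (1/5, 4/15)
N = P + t·(V−P) with t = 5/3, so PN:NV = 5/3:-2/3

PN:NV = -5/2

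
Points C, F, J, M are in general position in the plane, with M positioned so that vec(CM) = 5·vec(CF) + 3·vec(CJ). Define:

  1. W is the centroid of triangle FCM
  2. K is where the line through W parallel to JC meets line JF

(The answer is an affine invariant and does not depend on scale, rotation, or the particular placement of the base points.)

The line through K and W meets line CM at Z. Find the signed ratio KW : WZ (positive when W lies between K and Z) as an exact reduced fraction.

Work in coordinates with C = (0, 0), F = (1, 0), J = (0, 1), M = (5, 3).
1. W is the centroid of triangle FCM ⇒ W = (2, 1)
2. K is where the line through W parallel to JC meets line JF ⇒ K = (2, -1)
line KW meets CM at Z = (2, 6/5)
W = K + t·(Z−K) with t = 10/11, so KW:WZ = 10/11:1/11

KW:WZ = 10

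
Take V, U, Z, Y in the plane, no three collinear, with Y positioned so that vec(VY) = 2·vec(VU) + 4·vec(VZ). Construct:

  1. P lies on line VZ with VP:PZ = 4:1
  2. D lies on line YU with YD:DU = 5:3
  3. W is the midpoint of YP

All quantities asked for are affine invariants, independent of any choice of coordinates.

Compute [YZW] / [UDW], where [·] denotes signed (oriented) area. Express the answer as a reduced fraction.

[YZW]:[UDW] = 2/9

Choose coordinates V = (0, 0), U = (1, 0), Z = (0, 1), Y = (2, 4).
1. P lies on line VZ with VP:PZ = 4:1 ⇒ P = (0, 4/5)
2. D lies on line YU with YD:DU = 5:3 ⇒ D = (11/8, 3/2)
3. W is the midpoint of YP ⇒ W = (1, 12/5)
2·[YZW] = 1/5, 2·[UDW] = 9/10
[YZW]:[UDW] = 1/5:9/10 = 2/9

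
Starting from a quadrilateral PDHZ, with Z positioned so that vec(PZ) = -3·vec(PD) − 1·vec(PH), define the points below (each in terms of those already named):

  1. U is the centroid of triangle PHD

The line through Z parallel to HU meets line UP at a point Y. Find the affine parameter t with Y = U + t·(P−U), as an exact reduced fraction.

t = 8

Work in coordinates with P = (0, 0), D = (1, 0), H = (0, 1), Z = (-3, -1).
1. U is the centroid of triangle PHD ⇒ U = (1/3, 1/3)
through Z parallel to HU: direction (1/3, -2/3); meets UP at Y = (-7/3, -7/3)
Y = U + t·(P−U) with t = 8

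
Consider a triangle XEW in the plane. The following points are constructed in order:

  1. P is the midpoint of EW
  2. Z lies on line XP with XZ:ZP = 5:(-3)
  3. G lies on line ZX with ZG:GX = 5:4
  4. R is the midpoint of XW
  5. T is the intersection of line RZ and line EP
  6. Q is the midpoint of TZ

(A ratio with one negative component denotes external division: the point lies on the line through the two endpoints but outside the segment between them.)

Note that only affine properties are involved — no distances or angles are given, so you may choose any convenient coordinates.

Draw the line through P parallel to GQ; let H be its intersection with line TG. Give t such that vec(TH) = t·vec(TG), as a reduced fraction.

t = 23/25

Assign X = (0, 0), E = (1, 0), W = (0, 1) — the answer is frame-independent, so this choice is without loss of generality.
1. P is the midpoint of EW ⇒ P = (1/2, 1/2)
2. Z lies on line XP with XZ:ZP = 5:(-3) ⇒ Z = (5/4, 5/4)
3. G lies on line ZX with ZG:GX = 5:4 ⇒ G = (5/9, 5/9)
4. R is the midpoint of XW ⇒ R = (0, 1/2)
5. T is the intersection of line RZ and line EP ⇒ T = (5/16, 11/16)
6. Q is the midpoint of TZ ⇒ Q = (25/32, 31/32)
through P parallel to GQ: direction (65/288, 119/288); meets TG at H = (193/360, 1019/1800)
H = T + t·(G−T) with t = 23/25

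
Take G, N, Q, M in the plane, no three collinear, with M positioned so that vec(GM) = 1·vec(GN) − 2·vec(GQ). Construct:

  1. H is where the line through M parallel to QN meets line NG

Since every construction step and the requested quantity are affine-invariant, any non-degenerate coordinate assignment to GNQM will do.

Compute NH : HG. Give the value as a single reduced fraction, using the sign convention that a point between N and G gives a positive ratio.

Set G = (0, 0), N = (1, 0), Q = (0, 1), M = (1, -2); any affine frame gives the same invariant.
1. H is where the line through M parallel to QN meets line NG ⇒ H = (-1, 0)
H = N + t·(G−N) with t = 2, so NH:HG = t:(1−t) = 2:-1

NH:HG = -2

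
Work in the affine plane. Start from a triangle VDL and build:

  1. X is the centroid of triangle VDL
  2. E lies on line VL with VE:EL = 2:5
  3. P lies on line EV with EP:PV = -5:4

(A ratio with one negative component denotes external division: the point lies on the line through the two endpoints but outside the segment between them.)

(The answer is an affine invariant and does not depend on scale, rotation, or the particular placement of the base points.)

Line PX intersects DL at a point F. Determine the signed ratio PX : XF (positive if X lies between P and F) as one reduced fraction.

PX:XF = 38/7

Choose coordinates V = (0, 0), D = (1, 0), L = (0, 1).
1. X is the centroid of triangle VDL ⇒ X = (1/3, 1/3)
2. E lies on line VL with VE:EL = 2:5 ⇒ E = (0, 2/7)
3. P lies on line EV with EP:PV = -5:4 ⇒ P = (0, -8/7)
line PX meets DL at F = (15/38, 23/38)
X = P + t·(F−P) with t = 38/45, so PX:XF = 38/45:7/45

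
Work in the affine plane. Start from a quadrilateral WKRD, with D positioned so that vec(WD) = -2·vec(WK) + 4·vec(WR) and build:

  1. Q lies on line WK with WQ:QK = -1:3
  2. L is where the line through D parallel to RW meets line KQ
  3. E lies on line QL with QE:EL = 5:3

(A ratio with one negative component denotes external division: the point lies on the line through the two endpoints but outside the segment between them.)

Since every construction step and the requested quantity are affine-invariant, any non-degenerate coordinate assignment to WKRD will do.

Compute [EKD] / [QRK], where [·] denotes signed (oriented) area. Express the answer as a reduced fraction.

Work in coordinates with W = (0, 0), K = (1, 0), R = (0, 1), D = (-2, 4).
1. Q lies on line WK with WQ:QK = -1:3 ⇒ Q = (-1/2, 0)
2. L is where the line through D parallel to RW meets line KQ ⇒ L = (-2, 0)
3. E lies on line QL with QE:EL = 5:3 ⇒ E = (-23/16, 0)
2·[EKD] = 39/4, 2·[QRK] = -3/2
[EKD]:[QRK] = 39/4:-3/2 = -13/2

[EKD]:[QRK] = -13/2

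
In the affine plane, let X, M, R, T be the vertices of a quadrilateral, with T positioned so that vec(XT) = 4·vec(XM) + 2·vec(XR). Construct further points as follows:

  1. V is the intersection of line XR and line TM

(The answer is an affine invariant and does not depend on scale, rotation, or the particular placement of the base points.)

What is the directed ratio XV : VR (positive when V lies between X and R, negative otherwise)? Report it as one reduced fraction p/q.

Choose coordinates X = (0, 0), M = (1, 0), R = (0, 1), T = (4, 2).
1. V is the intersection of line XR and line TM ⇒ V = (0, -2/3)
V = X + t·(R−X) with t = -2/3, so XV:VR = t:(1−t) = -2/3:5/3

XV:VR = -2/5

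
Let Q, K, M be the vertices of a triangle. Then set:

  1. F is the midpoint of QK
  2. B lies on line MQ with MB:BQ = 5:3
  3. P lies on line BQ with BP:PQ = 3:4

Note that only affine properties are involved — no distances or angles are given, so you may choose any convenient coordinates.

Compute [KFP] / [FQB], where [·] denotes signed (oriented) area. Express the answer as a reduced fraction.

Assign Q = (0, 0), K = (1, 0), M = (0, 1) — the answer is frame-independent, so this choice is without loss of generality.
1. F is the midpoint of QK ⇒ F = (1/2, 0)
2. B lies on line MQ with MB:BQ = 5:3 ⇒ B = (0, 3/8)
3. P lies on line BQ with BP:PQ = 3:4 ⇒ P = (0, 3/14)
2·[KFP] = -3/28, 2·[FQB] = -3/16
[KFP]:[FQB] = -3/28:-3/16 = 4/7

[KFP]:[FQB] = 4/7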